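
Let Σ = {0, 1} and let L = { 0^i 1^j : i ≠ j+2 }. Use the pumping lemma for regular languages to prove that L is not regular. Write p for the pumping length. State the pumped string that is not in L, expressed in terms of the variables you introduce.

Assume L is regular; let p be its pumping constant.
Choose w = 0^p 1^{p+p!-2}. Since p ≠ (p+p!-2)+2 = p+p!, w ∈ L; and |w| ≥ p.
By the pumping lemma, w = xyz with |xy| ≤ p and |y| ≥ 1.
Because |xy| ≤ p and w begins with p copies of 0, we have y = 0^k with 1 ≤ k ≤ p.
Since 1 ≤ k ≤ p, k divides p!; set t = 1 + p!/k. Then xy^t z has p + (p!/k)·k = p + p! copies of 0. Now the 0-count is p+p! and (1-count)+2 = (p+p!-2)+2 = p+p!, so i ≠ j+2 fails. So xy^t z = 0^{p+p!} 1^{p+p!-2} ∉ L.
This is a contradiction; hence L is not regular.

0^{p+p!} 1^{p+p!-2}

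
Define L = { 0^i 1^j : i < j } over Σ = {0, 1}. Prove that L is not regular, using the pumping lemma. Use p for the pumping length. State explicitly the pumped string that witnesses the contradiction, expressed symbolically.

Toward a contradiction, assume L is regular with pumping length p.
Choose w = 0^p 1^{p+1} ∈ L, with |w| = 2p+1 ≥ p.
Write w = xyz as guaranteed by the lemma, with |xy| ≤ p and y is nonempty.
Since the first p symbols of w are all 0's and |xy| ≤ p, y lies entirely in the leading 0-block: y = 0^k for some k with 1 ≤ k ≤ p.
Consider xy^2z = 0^{p+k} 1^{p+1}. Since k ≥ 1, the 0-count p+k is at least p+1, so i < j fails; thus xy^2z ∉ L.
This contradicts the pumping lemma, so L is not regular.

0^{p+k} 1^{p+1}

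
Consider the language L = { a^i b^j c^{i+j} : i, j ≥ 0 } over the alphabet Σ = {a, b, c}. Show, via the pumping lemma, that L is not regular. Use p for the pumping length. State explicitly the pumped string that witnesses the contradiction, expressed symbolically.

a^{p+k} b^p c^{2p}

Assume L is regular; let p be its pumping constant.
Take w = a^p b^p c^{2p} ∈ L (with i=j=p, i+j=2p), |w| = 4p ≥ p.
By the pumping lemma, w = xyz with |xy| ≤ p and |y| > 0.
Since the first p symbols of w are all a's and |xy| ≤ p, y lies entirely in the leading a-block: y = a^k for some k with 1 ≤ k ≤ p.
Consider xy^2z = a^{p+k} b^p c^{2p}. Now the a- and b-counts sum to 2p+k, but the c-count is 2p ≠ 2p+k. So xy^2z ∉ L.
This is a contradiction; hence L is not regular.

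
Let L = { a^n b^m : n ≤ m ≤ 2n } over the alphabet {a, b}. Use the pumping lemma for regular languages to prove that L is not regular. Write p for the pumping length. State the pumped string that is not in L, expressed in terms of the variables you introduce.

Assume L is regular; let p be its pumping constant.
Take w = a^p b^p ∈ L (since p ≤ p ≤ 2p), with |w| = 2p ≥ p.
Write w = xyz as guaranteed by the lemma, with |xy| ≤ p and |y| > 0.
The first p characters of w are a's, so xy (and hence y) consists only of a's. Write y = a^k, 1 ≤ k ≤ p.
Pump with i = 2: xy^2z = a^{p+k} b^p. Now n = p+k > p = m, so the condition n ≤ m fails. Thus xy^2z ∉ L.
Contradiction. Therefore L is not regular.

a^{p+k} b^p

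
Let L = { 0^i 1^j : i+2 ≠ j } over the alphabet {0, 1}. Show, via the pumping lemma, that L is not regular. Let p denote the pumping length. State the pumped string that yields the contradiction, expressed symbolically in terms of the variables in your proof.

Suppose for contradiction that L is regular, and let p be the pumping length.
Choose w = 0^p 1^{p+p!+2}. Since p ≠ (p+p!+2)-2 = p+p!, w ∈ L; and |w| ≥ p.
The pumping lemma gives a decomposition w = xyz where |xy| ≤ p and y is nonempty.
Since the first p symbols of w are all 0's and |xy| ≤ p, y lies entirely in the leading 0-block: y = 0^k for some k with 1 ≤ k ≤ p.
Since 1 ≤ k ≤ p, k divides p!; set t = 1 + p!/k. Then xy^t z has p + (p!/k)·k = p + p! copies of 0. Now the 0-count is p+p! and (1-count)-2 = (p+p!+2)-2 = p+p!, so i+2 ≠ j fails. So xy^t z = 0^{p+p!} 1^{p+p!+2} ∉ L.
Contradiction. Therefore L is not regular.

0^{p+p!} 1^{p+p!+2}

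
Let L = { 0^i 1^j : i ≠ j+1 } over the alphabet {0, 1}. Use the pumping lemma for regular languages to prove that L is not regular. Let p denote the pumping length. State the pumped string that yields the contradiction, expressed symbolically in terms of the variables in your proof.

0^{p+p!} 1^{p+p!-1}

Suppose for contradiction that L is regular, and let p be the pumping length.
Choose w = 0^p 1^{p+p!-1}. Since p ≠ (p+p!-1)+1 = p+p!, w ∈ L; and |w| ≥ p.
By the pumping lemma, w = xyz with |xy| ≤ p and |y| > 0.
Because |xy| ≤ p and w begins with p copies of 0, we have y = 0^k with 1 ≤ k ≤ p.
Since 1 ≤ k ≤ p, k divides p!; set t = 1 + p!/k. Then xy^t z has p + (p!/k)·k = p + p! copies of 0. Now the 0-count is p+p! and (1-count)+1 = (p+p!-1)+1 = p+p!, so i ≠ j+1 fails. So xy^t z = 0^{p+p!} 1^{p+p!-1} ∉ L.
Contradiction. Therefore L is not regular.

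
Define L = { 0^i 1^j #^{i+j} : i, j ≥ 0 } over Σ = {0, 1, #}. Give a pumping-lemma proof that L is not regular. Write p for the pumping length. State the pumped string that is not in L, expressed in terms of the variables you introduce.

0^{p+k} 1^p #^{2p}

Assume L is regular; let p be its pumping constant.
Take w = 0^p 1^p #^{2p} ∈ L (with i=j=p, i+j=2p), |w| = 4p ≥ p.
Write w = xyz as guaranteed by the lemma, with |xy| ≤ p and |y| > 0.
The first p characters of w are 0's, so xy (and hence y) consists only of 0's. Write y = 0^k, 1 ≤ k ≤ p.
Consider xy^2z = 0^{p+k} 1^p #^{2p}. Now the 0- and 1-counts sum to 2p+k, but the #-count is 2p ≠ 2p+k. So xy^2z ∉ L.
This is a contradiction; hence L is not regular.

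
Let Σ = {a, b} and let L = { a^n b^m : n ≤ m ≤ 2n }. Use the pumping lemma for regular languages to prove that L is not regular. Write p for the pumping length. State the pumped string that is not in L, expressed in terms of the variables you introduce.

Assume L is regular; let p be its pumping constant.
Take w = a^p b^p ∈ L (since p ≤ p ≤ 2p), with |w| = 2p ≥ p.
The pumping lemma gives a decomposition w = xyz where |xy| ≤ p and |y| > 0.
The first p characters of w are a's, so xy (and hence y) consists only of a's. Write y = a^k, 1 ≤ k ≤ p.
Pump with i = 2: xy^2z = a^{p+k} b^p. Now n = p+k > p = m, so the condition n ≤ m fails. Thus xy^2z ∉ L.
This is a contradiction; hence L is not regular.

a^{p+k} b^p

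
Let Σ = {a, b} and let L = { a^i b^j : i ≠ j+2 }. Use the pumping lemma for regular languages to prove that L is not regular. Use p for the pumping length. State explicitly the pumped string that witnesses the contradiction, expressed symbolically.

Assume L is regular. Let p be the pumping length given by the pumping lemma.
Choose w = a^p b^{p+p!-2}. Since p ≠ (p+p!-2)+2 = p+p!, w ∈ L; and |w| ≥ p.
By the pumping lemma, w = xyz with |xy| ≤ p and y is nonempty.
The first p characters of w are a's, so xy (and hence y) consists only of a's. Write y = a^k, 1 ≤ k ≤ p.
Since 1 ≤ k ≤ p, k divides p!; set t = 1 + p!/k. Then xy^t z has p + (p!/k)·k = p + p! copies of a. Now the a-count is p+p! and (b-count)+2 = (p+p!-2)+2 = p+p!, so i ≠ j+2 fails. So xy^t z = a^{p+p!} b^{p+p!-2} ∉ L.
Contradiction. Therefore L is not regular.

a^{p+p!} b^{p+p!-2}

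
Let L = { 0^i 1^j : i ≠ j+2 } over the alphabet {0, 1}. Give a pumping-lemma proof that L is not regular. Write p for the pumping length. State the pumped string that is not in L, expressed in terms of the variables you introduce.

Toward a contradiction, assume L is regular with pumping length p.
Choose w = 0^p 1^{p+p!-2}. Since p ≠ (p+p!-2)+2 = p+p!, w ∈ L; and |w| ≥ p.
The pumping lemma gives a decomposition w = xyz where |xy| ≤ p and y is nonempty.
The first p characters of w are 0's, so xy (and hence y) consists only of 0's. Write y = 0^k, 1 ≤ k ≤ p.
Since 1 ≤ k ≤ p, k divides p!; set t = 1 + p!/k. Then xy^t z has p + (p!/k)·k = p + p! copies of 0. Now the 0-count is p+p! and (1-count)+2 = (p+p!-2)+2 = p+p!, so i ≠ j+2 fails. So xy^t z = 0^{p+p!} 1^{p+p!-2} ∉ L.
Contradiction. Therefore L is not regular.

0^{p+p!} 1^{p+p!-2}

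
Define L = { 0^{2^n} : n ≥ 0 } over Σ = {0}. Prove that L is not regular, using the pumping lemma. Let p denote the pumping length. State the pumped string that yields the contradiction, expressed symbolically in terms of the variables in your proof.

0^{2^p+k}

Toward a contradiction, assume L is regular with pumping length p.
Take w = 0^{2^p} ∈ L with |w| = 2^p ≥ p.
The pumping lemma gives a decomposition w = xyz where |xy| ≤ p and |y| > 0.
Then y = 0^k for some k with 1 ≤ k ≤ p.
Pump with i = 2: xy^2z = 0^{2^p+k}. Since 1 ≤ k ≤ p < 2^p, we have 2^p < 2^p+k < 2^{p+1}, so 2^p+k is not a power of 2. So xy^2z ∉ L.
This contradicts the pumping lemma, so L is not regular.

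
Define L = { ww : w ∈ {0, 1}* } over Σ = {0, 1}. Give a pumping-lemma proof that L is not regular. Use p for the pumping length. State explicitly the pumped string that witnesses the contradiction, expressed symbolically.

0^{p+k} 1^p 0^p 1^p

Suppose for contradiction that L is regular, and let p be the pumping length.
Take w = 0^p 1^p 0^p 1^p = uu where u = 0^p1^p; then w ∈ L and |w| = 4p ≥ p.
Write w = xyz as guaranteed by the lemma, with |xy| ≤ p and y is nonempty.
Since the first p symbols of w are all 0's and |xy| ≤ p, y lies entirely in the leading 0-block: y = 0^k for some k with 1 ≤ k ≤ p.
Pump with i = 2: xy^2z = 0^{p+k} 1^p 0^p 1^p, of length 4p+k. Suppose this equals vv. The string starts with 0 and ends with 1, so v does too; thus the boundary between the two copies of v is a 1→0 transition. There is exactly one such transition, at position 2p+k, so |v| = 2p+k and |vv| = 4p+2k ≠ 4p+k since k ≥ 1. So xy^2z ∉ L.
Contradiction. Therefore L is not regular.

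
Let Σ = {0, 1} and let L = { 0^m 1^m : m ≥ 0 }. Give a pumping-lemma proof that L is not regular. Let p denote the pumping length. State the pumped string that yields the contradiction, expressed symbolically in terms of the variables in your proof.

0^{p+k} 1^p

Toward a contradiction, assume L is regular with pumping length p.
Take w = 0^p 1^p. Then w ∈ L and |w| = 2p ≥ p.
Write w = xyz as guaranteed by the lemma, with |xy| ≤ p and y is nonempty.
Since the first p symbols of w are all 0's and |xy| ≤ p, y lies entirely in the leading 0-block: y = 0^k for some k with 1 ≤ k ≤ p.
Pump with i = 2: xy^2z = 0^{p+k} 1^p. For this to lie in L we would need p = p+k, which forces k = 0. But k ≥ 1, so xy^2z ∉ L.
Contradiction. Therefore L is not regular.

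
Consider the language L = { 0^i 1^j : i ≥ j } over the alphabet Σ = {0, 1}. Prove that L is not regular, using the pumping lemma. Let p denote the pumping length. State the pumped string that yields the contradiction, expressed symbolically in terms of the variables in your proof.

Assume L is regular. Let p be the pumping length given by the pumping lemma.
Choose w = 0^p 1^p ∈ L, with |w| = 2p ≥ p.
Write w = xyz as guaranteed by the lemma, with |xy| ≤ p and |y| ≥ 1.
The first p characters of w are 0's, so xy (and hence y) consists only of 0's. Write y = 0^k, 1 ≤ k ≤ p.
Consider xy^0z = xz = 0^{p-k} 1^p. Since k ≥ 1, the 0-count p-k is less than p, so i ≥ j fails; thus xz ∉ L.
Contradiction. Therefore L is not regular.

0^{p-k} 1^p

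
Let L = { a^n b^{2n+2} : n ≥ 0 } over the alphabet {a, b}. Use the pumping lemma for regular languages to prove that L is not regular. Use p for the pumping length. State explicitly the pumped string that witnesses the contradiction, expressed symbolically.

Assume L is regular; let p be its pumping constant.
Let w = a^p b^{2p+2} ∈ L; note |w| = 3p+2 ≥ p.
The pumping lemma gives a decomposition w = xyz where |xy| ≤ p and |y| ≥ 1.
The first p characters of w are a's, so xy (and hence y) consists only of a's. Write y = a^k, 1 ≤ k ≤ p.
Pump with i = 2: xy^2z = a^{p+k} b^{2p+2}. For this to lie in L we would need 2p+2 = 2(p+k)+2, which forces k = 0. But k ≥ 1, so xy^2z ∉ L.
This contradicts the pumping lemma, so L is not regular.

a^{p+k} b^{2p+2}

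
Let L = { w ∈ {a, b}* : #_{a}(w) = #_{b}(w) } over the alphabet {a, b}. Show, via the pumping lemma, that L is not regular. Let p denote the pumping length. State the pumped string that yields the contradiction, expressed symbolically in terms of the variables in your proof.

Assume L is regular; let p be its pumping constant.
Choose w = a^p b^p ∈ L with |w| = 2p ≥ p.
Write w = xyz as guaranteed by the lemma, with |xy| ≤ p and |y| ≥ 1.
The first p characters of w are a's, so xy (and hence y) consists only of a's. Write y = a^k, 1 ≤ k ≤ p.
Pump with i = 2: xy^2z = a^{p+k} b^p has p+k occurrences of a but only p of b. Since k ≥ 1 the counts differ, so xy^2z ∉ L.
Contradiction. Therefore L is not regular.

a^{p+k} b^p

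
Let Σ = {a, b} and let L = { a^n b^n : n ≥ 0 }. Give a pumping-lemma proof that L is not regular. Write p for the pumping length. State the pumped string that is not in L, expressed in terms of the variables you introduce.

Assume L is regular. Let p be the pumping length given by the pumping lemma.
Choose w = a^p b^p, which is in L with |w| = 2p ≥ p.
Write w = xyz as guaranteed by the lemma, with |xy| ≤ p and |y| > 0.
Because |xy| ≤ p and w begins with p copies of a, we have y = a^k with 1 ≤ k ≤ p.
Pump with i = 2: xy^2z = a^{p+k} b^p. For this to lie in L we would need p = p+k, which forces k = 0. But k ≥ 1, so xy^2z ∉ L.
This contradicts the pumping lemma, so L is not regular.

a^{p+k} b^p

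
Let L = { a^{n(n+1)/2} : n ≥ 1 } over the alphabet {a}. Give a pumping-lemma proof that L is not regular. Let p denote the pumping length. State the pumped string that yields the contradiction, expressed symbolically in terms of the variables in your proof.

Suppose for contradiction that L is regular, and let p be the pumping length.
Take w = a^{p(p+1)/2} ∈ L with |w| = p(p+1)/2 ≥ p.
By the pumping lemma, w = xyz with |xy| ≤ p and |y| > 0.
Then y = a^k for some k with 1 ≤ k ≤ p.
Pump with i = 2: xy^2z = a^{p(p+1)/2+k}. Since 1 ≤ k ≤ p, p(p+1)/2 < p(p+1)/2+k ≤ p(p+1)/2+p < (p+1)(p+2)/2, so p(p+1)/2+k is strictly between consecutive triangular numbers. So xy^2z ∉ L.
This is a contradiction; hence L is not regular.

a^{p(p+1)/2+k}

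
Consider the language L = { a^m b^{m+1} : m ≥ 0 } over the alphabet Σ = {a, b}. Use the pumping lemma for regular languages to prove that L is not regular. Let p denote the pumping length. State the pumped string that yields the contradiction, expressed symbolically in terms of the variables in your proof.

Assume L is regular; let p be its pumping constant.
Let w = a^p b^{p+1} ∈ L; note |w| = 2p+1 ≥ p.
By the pumping lemma, w = xyz with |xy| ≤ p and |y| ≥ 1.
The first p characters of w are a's, so xy (and hence y) consists only of a's. Write y = a^k, 1 ≤ k ≤ p.
Pump with i = 2: xy^2z = a^{p+k} b^{p+1}. For this to lie in L we would need p+1 = (p+k)+1, which forces k = 0. But k ≥ 1, so xy^2z ∉ L.
This contradicts the pumping lemma, so L is not regular.

a^{p+k} b^{p+1}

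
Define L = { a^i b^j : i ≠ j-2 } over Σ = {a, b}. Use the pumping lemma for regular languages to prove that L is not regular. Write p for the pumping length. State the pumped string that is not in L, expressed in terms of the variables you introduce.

a^{p+p!} b^{p+p!+2}

Toward a contradiction, assume L is regular with pumping length p.
Choose w = a^p b^{p+p!+2}. Since p ≠ (p+p!+2)-2 = p+p!, w ∈ L; and |w| ≥ p.
The pumping lemma gives a decomposition w = xyz where |xy| ≤ p and |y| ≥ 1.
Since the first p symbols of w are all a's and |xy| ≤ p, y lies entirely in the leading a-block: y = a^k for some k with 1 ≤ k ≤ p.
Since 1 ≤ k ≤ p, k divides p!; set t = 1 + p!/k. Then xy^t z has p + (p!/k)·k = p + p! copies of a. Now the a-count is p+p! and (b-count)-2 = (p+p!+2)-2 = p+p!, so i ≠ j-2 fails. So xy^t z = a^{p+p!} b^{p+p!+2} ∉ L.
This is a contradiction; hence L is not regular.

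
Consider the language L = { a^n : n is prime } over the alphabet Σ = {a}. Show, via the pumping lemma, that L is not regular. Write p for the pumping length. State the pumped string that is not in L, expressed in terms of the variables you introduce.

a^{q(1+k)}

Assume L is regular; let p be its pumping constant.
Let q be a prime with q ≥ p+2 (infinitely many primes exist), and take w = a^q ∈ L with |w| = q ≥ p.
Write w = xyz as guaranteed by the lemma, with |xy| ≤ p and y is nonempty.
Then y = a^k for some k with 1 ≤ k ≤ p.
Since 1 ≤ k ≤ p, |xz| = q-k. Pump with i = q+1: |xy^{q+1}z| = (q-k)+(q+1)k = q+qk = q(1+k), which is composite (both factors ≥ 2). So xy^{q+1}z = a^{q(1+k)} ∉ L.
This is a contradiction; hence L is not regular.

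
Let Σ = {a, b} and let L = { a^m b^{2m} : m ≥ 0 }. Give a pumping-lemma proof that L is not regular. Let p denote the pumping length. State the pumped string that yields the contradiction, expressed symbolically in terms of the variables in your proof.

Toward a contradiction, assume L is regular with pumping length p.
Take w = a^p b^{2p}. Then w ∈ L and |w| = 3p ≥ p.
By the pumping lemma, w = xyz with |xy| ≤ p and |y| ≥ 1.
The first p characters of w are a's, so xy (and hence y) consists only of a's. Write y = a^k, 1 ≤ k ≤ p.
Pump with i = 2: xy^2z = a^{p+k} b^{2p}. For this to lie in L we would need 2p = 2(p+k), which forces k = 0. But k ≥ 1, so xy^2z ∉ L.
This is a contradiction; hence L is not regular.

a^{p+k} b^{2p}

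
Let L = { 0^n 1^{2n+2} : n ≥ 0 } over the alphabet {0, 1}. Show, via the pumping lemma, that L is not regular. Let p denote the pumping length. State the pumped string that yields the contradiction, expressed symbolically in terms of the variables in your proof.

0^{p+k} 1^{2p+2}

Suppose for contradiction that L is regular, and let p be the pumping length.
Take w = 0^p 1^{2p+2}. Then w ∈ L and |w| = 3p+2 ≥ p.
By the pumping lemma, w = xyz with |xy| ≤ p and y is nonempty.
Because |xy| ≤ p and w begins with p copies of 0, we have y = 0^k with 1 ≤ k ≤ p.
Pump with i = 2: xy^2z = 0^{p+k} 1^{2p+2}. For this to lie in L we would need 2p+2 = 2(p+k)+2, which forces k = 0. But k ≥ 1, so xy^2z ∉ L.
Contradiction. Therefore L is not regular.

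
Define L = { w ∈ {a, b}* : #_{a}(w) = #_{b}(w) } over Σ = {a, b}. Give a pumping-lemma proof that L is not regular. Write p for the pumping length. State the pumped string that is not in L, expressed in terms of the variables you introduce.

a^{p+k} b^p

Assume L is regular; let p be its pumping constant.
Choose w = a^p b^p ∈ L with |w| = 2p ≥ p.
Write w = xyz as guaranteed by the lemma, with |xy| ≤ p and |y| ≥ 1.
Because |xy| ≤ p and w begins with p copies of a, we have y = a^k with 1 ≤ k ≤ p.
Pump with i = 2: xy^2z = a^{p+k} b^p has p+k occurrences of a but only p of b. Since k ≥ 1 the counts differ, so xy^2z ∉ L.
Contradiction. Therefore L is not regular.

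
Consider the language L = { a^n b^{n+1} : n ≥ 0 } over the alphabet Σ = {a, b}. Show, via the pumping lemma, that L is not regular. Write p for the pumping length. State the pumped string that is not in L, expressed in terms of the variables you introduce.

Assume L is regular. Let p be the pumping length given by the pumping lemma.
Let w = a^p b^{p+1} ∈ L; note |w| = 2p+1 ≥ p.
The pumping lemma gives a decomposition w = xyz where |xy| ≤ p and |y| ≥ 1.
Since the first p symbols of w are all a's and |xy| ≤ p, y lies entirely in the leading a-block: y = a^k for some k with 1 ≤ k ≤ p.
Pump with i = 2: xy^2z = a^{p+k} b^{p+1}. For this to lie in L we would need p+1 = (p+k)+1, which forces k = 0. But k ≥ 1, so xy^2z ∉ L.
This contradicts the pumping lemma, so L is not regular.

a^{p+k} b^{p+1}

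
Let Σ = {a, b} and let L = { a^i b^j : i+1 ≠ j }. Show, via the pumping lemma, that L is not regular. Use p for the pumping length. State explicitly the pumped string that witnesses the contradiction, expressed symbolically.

a^{p+p!} b^{p+p!+1}

Assume L is regular; let p be its pumping constant.
Choose w = a^p b^{p+p!+1}. Since p ≠ (p+p!+1)-1 = p+p!, w ∈ L; and |w| ≥ p.
Write w = xyz as guaranteed by the lemma, with |xy| ≤ p and |y| ≥ 1.
The first p characters of w are a's, so xy (and hence y) consists only of a's. Write y = a^k, 1 ≤ k ≤ p.
Since 1 ≤ k ≤ p, k divides p!; set t = 1 + p!/k. Then xy^t z has p + (p!/k)·k = p + p! copies of a. Now the a-count is p+p! and (b-count)-1 = (p+p!+1)-1 = p+p!, so i+1 ≠ j fails. So xy^t z = a^{p+p!} b^{p+p!+1} ∉ L.
Contradiction. Therefore L is not regular.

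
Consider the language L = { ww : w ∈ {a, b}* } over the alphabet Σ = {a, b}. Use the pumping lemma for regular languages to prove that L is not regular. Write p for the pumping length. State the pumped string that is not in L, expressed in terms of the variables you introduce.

Assume L is regular. Let p be the pumping length given by the pumping lemma.
Take w = a^p b^p a^p b^p = uu where u = a^pb^p; then w ∈ L and |w| = 4p ≥ p.
Write w = xyz as guaranteed by the lemma, with |xy| ≤ p and y is nonempty.
Because |xy| ≤ p and w begins with p copies of a, we have y = a^k with 1 ≤ k ≤ p.
Pump with i = 2: xy^2z = a^{p+k} b^p a^p b^p, of length 4p+k. Suppose this equals vv. The string starts with a and ends with b, so v does too; thus the boundary between the two copies of v is a b→a transition. There is exactly one such transition, at position 2p+k, so |v| = 2p+k and |vv| = 4p+2k ≠ 4p+k since k ≥ 1. So xy^2z ∉ L.
This is a contradiction; hence L is not regular.

a^{p+k} b^p a^p b^p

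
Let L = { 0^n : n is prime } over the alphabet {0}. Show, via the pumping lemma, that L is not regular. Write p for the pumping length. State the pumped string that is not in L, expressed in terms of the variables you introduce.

0^{q(1+k)}

Assume L is regular. Let p be the pumping length given by the pumping lemma.
Let q be a prime with q ≥ p+2 (infinitely many primes exist), and take w = 0^q ∈ L with |w| = q ≥ p.
Write w = xyz as guaranteed by the lemma, with |xy| ≤ p and |y| > 0.
Then y = 0^k for some k with 1 ≤ k ≤ p.
Since 1 ≤ k ≤ p, |xz| = q-k. Pump with i = q+1: |xy^{q+1}z| = (q-k)+(q+1)k = q+qk = q(1+k), which is composite (both factors ≥ 2). So xy^{q+1}z = 0^{q(1+k)} ∉ L.
This contradicts the pumping lemma, so L is not regular.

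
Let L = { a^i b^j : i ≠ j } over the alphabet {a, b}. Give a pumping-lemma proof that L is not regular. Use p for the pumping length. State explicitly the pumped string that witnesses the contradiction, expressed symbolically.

a^{p+p!} b^{p+p!}

Suppose for contradiction that L is regular, and let p be the pumping length.
Choose w = a^p b^{p+p!}. Since p ≠ p+p!, w ∈ L; and |w| ≥ p.
The pumping lemma gives a decomposition w = xyz where |xy| ≤ p and |y| ≥ 1.
Because |xy| ≤ p and w begins with p copies of a, we have y = a^k with 1 ≤ k ≤ p.
Since 1 ≤ k ≤ p, k divides p!; set t = 1 + p!/k. Then xy^t z has p + (p!/k)·k = p + p! copies of a. Now the a-count equals the b-count, so i ≠ j fails. So xy^t z = a^{p+p!} b^{p+p!} ∉ L.
This is a contradiction; hence L is not regular.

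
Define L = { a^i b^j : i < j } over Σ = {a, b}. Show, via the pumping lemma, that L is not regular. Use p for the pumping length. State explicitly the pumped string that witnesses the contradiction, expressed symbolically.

Assume L is regular. Let p be the pumping length given by the pumping lemma.
Choose w = a^p b^{p+1} ∈ L, with |w| = 2p+1 ≥ p.
The pumping lemma gives a decomposition w = xyz where |xy| ≤ p and |y| ≥ 1.
The first p characters of w are a's, so xy (and hence y) consists only of a's. Write y = a^k, 1 ≤ k ≤ p.
Consider xy^2z = a^{p+k} b^{p+1}. Since k ≥ 1, the a-count p+k is at least p+1, so i < j fails; thus xy^2z ∉ L.
Contradiction. Therefore L is not regular.

a^{p+k} b^{p+1}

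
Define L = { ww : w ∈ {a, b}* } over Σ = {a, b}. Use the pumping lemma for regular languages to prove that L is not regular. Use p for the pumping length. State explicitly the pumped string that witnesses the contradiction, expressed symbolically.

a^{p+k} b^p a^p b^p

Assume L is regular. Let p be the pumping length given by the pumping lemma.
Take w = a^p b^p a^p b^p = uu where u = a^pb^p; then w ∈ L and |w| = 4p ≥ p.
By the pumping lemma, w = xyz with |xy| ≤ p and |y| > 0.
Because |xy| ≤ p and w begins with p copies of a, we have y = a^k with 1 ≤ k ≤ p.
Pump with i = 2: xy^2z = a^{p+k} b^p a^p b^p, of length 4p+k. Suppose this equals vv. The string starts with a and ends with b, so v does too; thus the boundary between the two copies of v is a b→a transition. There is exactly one such transition, at position 2p+k, so |v| = 2p+k and |vv| = 4p+2k ≠ 4p+k since k ≥ 1. So xy^2z ∉ L.
This contradicts the pumping lemma, so L is not regular.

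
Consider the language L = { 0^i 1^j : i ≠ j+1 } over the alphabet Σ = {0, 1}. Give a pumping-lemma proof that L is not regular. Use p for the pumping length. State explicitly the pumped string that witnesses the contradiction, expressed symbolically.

0^{p+p!} 1^{p+p!-1}

Suppose for contradiction that L is regular, and let p be the pumping length.
Choose w = 0^p 1^{p+p!-1}. Since p ≠ (p+p!-1)+1 = p+p!, w ∈ L; and |w| ≥ p.
The pumping lemma gives a decomposition w = xyz where |xy| ≤ p and |y| ≥ 1.
The first p characters of w are 0's, so xy (and hence y) consists only of 0's. Write y = 0^k, 1 ≤ k ≤ p.
Since 1 ≤ k ≤ p, k divides p!; set t = 1 + p!/k. Then xy^t z has p + (p!/k)·k = p + p! copies of 0. Now the 0-count is p+p! and (1-count)+1 = (p+p!-1)+1 = p+p!, so i ≠ j+1 fails. So xy^t z = 0^{p+p!} 1^{p+p!-1} ∉ L.
This is a contradiction; hence L is not regular.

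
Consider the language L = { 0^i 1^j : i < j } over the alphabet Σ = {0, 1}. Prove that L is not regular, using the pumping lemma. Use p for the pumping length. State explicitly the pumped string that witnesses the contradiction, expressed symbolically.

0^{p+k} 1^{p+1}

Assume L is regular; let p be its pumping constant.
Choose w = 0^p 1^{p+1} ∈ L, with |w| = 2p+1 ≥ p.
Write w = xyz as guaranteed by the lemma, with |xy| ≤ p and |y| > 0.
Because |xy| ≤ p and w begins with p copies of 0, we have y = 0^k with 1 ≤ k ≤ p.
Consider xy^2z = 0^{p+k} 1^{p+1}. Since k ≥ 1, the 0-count p+k is at least p+1, so i < j fails; thus xy^2z ∉ L.
Contradiction. Therefore L is not regular.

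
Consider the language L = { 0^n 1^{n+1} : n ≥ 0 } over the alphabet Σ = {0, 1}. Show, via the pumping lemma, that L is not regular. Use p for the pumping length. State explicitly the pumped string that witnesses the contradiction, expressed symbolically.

Assume L is regular; let p be its pumping constant.
Take w = 0^p 1^{p+1}. Then w ∈ L and |w| = 2p+1 ≥ p.
By the pumping lemma, w = xyz with |xy| ≤ p and y is nonempty.
Because |xy| ≤ p and w begins with p copies of 0, we have y = 0^k with 1 ≤ k ≤ p.
Pump with i = 2: xy^2z = 0^{p+k} 1^{p+1}. For this to lie in L we would need p+1 = (p+k)+1, which forces k = 0. But k ≥ 1, so xy^2z ∉ L.
This contradicts the pumping lemma, so L is not regular.

0^{p+k} 1^{p+1}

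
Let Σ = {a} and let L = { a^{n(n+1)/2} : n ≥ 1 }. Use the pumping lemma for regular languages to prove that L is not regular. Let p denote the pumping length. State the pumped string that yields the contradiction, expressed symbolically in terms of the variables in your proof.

a^{p(p+1)/2+k}

Toward a contradiction, assume L is regular with pumping length p.
Take w = a^{p(p+1)/2} ∈ L with |w| = p(p+1)/2 ≥ p.
Write w = xyz as guaranteed by the lemma, with |xy| ≤ p and |y| ≥ 1.
Then y = a^k for some k with 1 ≤ k ≤ p.
Pump with i = 2: xy^2z = a^{p(p+1)/2+k}. Since 1 ≤ k ≤ p, p(p+1)/2 < p(p+1)/2+k ≤ p(p+1)/2+p < (p+1)(p+2)/2, so p(p+1)/2+k is strictly between consecutive triangular numbers. So xy^2z ∉ L.
This is a contradiction; hence L is not regular.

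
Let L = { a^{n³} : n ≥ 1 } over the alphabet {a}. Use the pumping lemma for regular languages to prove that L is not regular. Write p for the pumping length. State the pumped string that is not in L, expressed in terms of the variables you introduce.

a^{p³+k}

Toward a contradiction, assume L is regular with pumping length p.
Take w = a^{p³} ∈ L with |w| = p³ ≥ p.
The pumping lemma gives a decomposition w = xyz where |xy| ≤ p and |y| > 0.
Then y = a^k for some k with 1 ≤ k ≤ p.
Pump with i = 2: xy^2z = a^{p³+k}. Since 1 ≤ k ≤ p, p³ < p³+k ≤ p³+p < p³+3p²+3p+1 = (p+1)³, so p³+k is not a perfect cube. So xy^2z ∉ L.
This contradicts the pumping lemma, so L is not regular.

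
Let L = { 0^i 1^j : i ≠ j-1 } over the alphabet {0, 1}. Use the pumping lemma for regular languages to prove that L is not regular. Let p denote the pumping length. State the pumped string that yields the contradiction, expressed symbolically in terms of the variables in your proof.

0^{p+p!} 1^{p+p!+1}

Suppose for contradiction that L is regular, and let p be the pumping length.
Choose w = 0^p 1^{p+p!+1}. Since p ≠ (p+p!+1)-1 = p+p!, w ∈ L; and |w| ≥ p.
The pumping lemma gives a decomposition w = xyz where |xy| ≤ p and |y| ≥ 1.
Since the first p symbols of w are all 0's and |xy| ≤ p, y lies entirely in the leading 0-block: y = 0^k for some k with 1 ≤ k ≤ p.
Since 1 ≤ k ≤ p, k divides p!; set t = 1 + p!/k. Then xy^t z has p + (p!/k)·k = p + p! copies of 0. Now the 0-count is p+p! and (1-count)-1 = (p+p!+1)-1 = p+p!, so i ≠ j-1 fails. So xy^t z = 0^{p+p!} 1^{p+p!+1} ∉ L.
This contradicts the pumping lemma, so L is not regular.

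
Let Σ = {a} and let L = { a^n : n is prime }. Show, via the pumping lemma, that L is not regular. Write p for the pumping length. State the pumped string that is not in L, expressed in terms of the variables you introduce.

Suppose for contradiction that L is regular, and let p be the pumping length.
Let q be a prime with q ≥ p+2 (infinitely many primes exist), and take w = a^q ∈ L with |w| = q ≥ p.
Write w = xyz as guaranteed by the lemma, with |xy| ≤ p and y is nonempty.
Then y = a^k for some k with 1 ≤ k ≤ p.
Since 1 ≤ k ≤ p, |xz| = q-k. Pump with i = q+1: |xy^{q+1}z| = (q-k)+(q+1)k = q+qk = q(1+k), which is composite (both factors ≥ 2). So xy^{q+1}z = a^{q(1+k)} ∉ L.
Contradiction. Therefore L is not regular.

a^{q(1+k)}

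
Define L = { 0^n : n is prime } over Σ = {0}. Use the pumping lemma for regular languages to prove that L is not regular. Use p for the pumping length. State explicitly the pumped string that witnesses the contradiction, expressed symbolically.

0^{q(1+k)}

Assume L is regular; let p be its pumping constant.
Let q be a prime with q ≥ p+2 (infinitely many primes exist), and take w = 0^q ∈ L with |w| = q ≥ p.
The pumping lemma gives a decomposition w = xyz where |xy| ≤ p and y is nonempty.
Then y = 0^k for some k with 1 ≤ k ≤ p.
Since 1 ≤ k ≤ p, |xz| = q-k. Pump with i = q+1: |xy^{q+1}z| = (q-k)+(q+1)k = q+qk = q(1+k), which is composite (both factors ≥ 2). So xy^{q+1}z = 0^{q(1+k)} ∉ L.
Contradiction. Therefore L is not regular.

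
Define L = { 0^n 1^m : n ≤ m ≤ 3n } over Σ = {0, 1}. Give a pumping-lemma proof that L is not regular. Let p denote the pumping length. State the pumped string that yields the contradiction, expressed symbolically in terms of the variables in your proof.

Toward a contradiction, assume L is regular with pumping length p.
Take w = 0^p 1^p ∈ L (since p ≤ p ≤ 3p), with |w| = 2p ≥ p.
By the pumping lemma, w = xyz with |xy| ≤ p and |y| > 0.
Because |xy| ≤ p and w begins with p copies of 0, we have y = 0^k with 1 ≤ k ≤ p.
Pump with i = 2: xy^2z = 0^{p+k} 1^p. Now n = p+k > p = m, so the condition n ≤ m fails. Thus xy^2z ∉ L.
This is a contradiction; hence L is not regular.

0^{p+k} 1^p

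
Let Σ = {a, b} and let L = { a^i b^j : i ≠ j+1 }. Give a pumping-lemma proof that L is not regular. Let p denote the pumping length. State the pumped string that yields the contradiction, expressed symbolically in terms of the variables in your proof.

Assume L is regular. Let p be the pumping length given by the pumping lemma.
Choose w = a^p b^{p+p!-1}. Since p ≠ (p+p!-1)+1 = p+p!, w ∈ L; and |w| ≥ p.
Write w = xyz as guaranteed by the lemma, with |xy| ≤ p and y is nonempty.
Because |xy| ≤ p and w begins with p copies of a, we have y = a^k with 1 ≤ k ≤ p.
Since 1 ≤ k ≤ p, k divides p!; set t = 1 + p!/k. Then xy^t z has p + (p!/k)·k = p + p! copies of a. Now the a-count is p+p! and (b-count)+1 = (p+p!-1)+1 = p+p!, so i ≠ j+1 fails. So xy^t z = a^{p+p!} b^{p+p!-1} ∉ L.
This contradicts the pumping lemma, so L is not regular.

a^{p+p!} b^{p+p!-1}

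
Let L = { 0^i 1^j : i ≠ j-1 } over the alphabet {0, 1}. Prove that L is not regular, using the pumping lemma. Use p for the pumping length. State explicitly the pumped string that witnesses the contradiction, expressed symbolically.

Toward a contradiction, assume L is regular with pumping length p.
Choose w = 0^p 1^{p+p!+1}. Since p ≠ (p+p!+1)-1 = p+p!, w ∈ L; and |w| ≥ p.
Write w = xyz as guaranteed by the lemma, with |xy| ≤ p and |y| ≥ 1.
Because |xy| ≤ p and w begins with p copies of 0, we have y = 0^k with 1 ≤ k ≤ p.
Since 1 ≤ k ≤ p, k divides p!; set t = 1 + p!/k. Then xy^t z has p + (p!/k)·k = p + p! copies of 0. Now the 0-count is p+p! and (1-count)-1 = (p+p!+1)-1 = p+p!, so i ≠ j-1 fails. So xy^t z = 0^{p+p!} 1^{p+p!+1} ∉ L.
This is a contradiction; hence L is not regular.

0^{p+p!} 1^{p+p!+1}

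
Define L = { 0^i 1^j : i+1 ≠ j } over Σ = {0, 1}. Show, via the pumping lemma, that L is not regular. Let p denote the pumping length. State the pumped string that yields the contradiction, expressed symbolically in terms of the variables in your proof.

Assume L is regular. Let p be the pumping length given by the pumping lemma.
Choose w = 0^p 1^{p+p!+1}. Since p ≠ (p+p!+1)-1 = p+p!, w ∈ L; and |w| ≥ p.
Write w = xyz as guaranteed by the lemma, with |xy| ≤ p and |y| > 0.
Because |xy| ≤ p and w begins with p copies of 0, we have y = 0^k with 1 ≤ k ≤ p.
Since 1 ≤ k ≤ p, k divides p!; set t = 1 + p!/k. Then xy^t z has p + (p!/k)·k = p + p! copies of 0. Now the 0-count is p+p! and (1-count)-1 = (p+p!+1)-1 = p+p!, so i+1 ≠ j fails. So xy^t z = 0^{p+p!} 1^{p+p!+1} ∉ L.
This is a contradiction; hence L is not regular.

0^{p+p!} 1^{p+p!+1}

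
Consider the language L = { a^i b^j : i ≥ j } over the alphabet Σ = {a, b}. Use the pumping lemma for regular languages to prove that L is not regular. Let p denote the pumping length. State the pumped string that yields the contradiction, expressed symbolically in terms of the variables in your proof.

Assume L is regular. Let p be the pumping length given by the pumping lemma.
Choose w = a^p b^p ∈ L, with |w| = 2p ≥ p.
The pumping lemma gives a decomposition w = xyz where |xy| ≤ p and |y| ≥ 1.
Since the first p symbols of w are all a's and |xy| ≤ p, y lies entirely in the leading a-block: y = a^k for some k with 1 ≤ k ≤ p.
Consider xy^0z = xz = a^{p-k} b^p. Since k ≥ 1, the a-count p-k is less than p, so i ≥ j fails; thus xz ∉ L.
Contradiction. Therefore L is not regular.

a^{p-k} b^p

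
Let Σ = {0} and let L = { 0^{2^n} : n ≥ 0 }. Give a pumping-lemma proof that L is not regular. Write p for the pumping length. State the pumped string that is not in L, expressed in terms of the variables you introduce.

0^{2^p+k}

Assume L is regular. Let p be the pumping length given by the pumping lemma.
Take w = 0^{2^p} ∈ L with |w| = 2^p ≥ p.
Write w = xyz as guaranteed by the lemma, with |xy| ≤ p and y is nonempty.
Then y = 0^k for some k with 1 ≤ k ≤ p.
Pump with i = 2: xy^2z = 0^{2^p+k}. Since 1 ≤ k ≤ p < 2^p, we have 2^p < 2^p+k < 2^{p+1}, so 2^p+k is not a power of 2. So xy^2z ∉ L.
This is a contradiction; hence L is not regular.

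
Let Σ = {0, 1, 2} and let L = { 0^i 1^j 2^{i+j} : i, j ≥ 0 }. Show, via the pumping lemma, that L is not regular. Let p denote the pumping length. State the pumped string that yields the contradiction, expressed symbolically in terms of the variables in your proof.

Suppose for contradiction that L is regular, and let p be the pumping length.
Take w = 0^p 1^p 2^{2p} ∈ L (with i=j=p, i+j=2p), |w| = 4p ≥ p.
By the pumping lemma, w = xyz with |xy| ≤ p and |y| ≥ 1.
Because |xy| ≤ p and w begins with p copies of 0, we have y = 0^k with 1 ≤ k ≤ p.
Consider xy^2z = 0^{p+k} 1^p 2^{2p}. Now the 0- and 1-counts sum to 2p+k, but the 2-count is 2p ≠ 2p+k. So xy^2z ∉ L.
This is a contradiction; hence L is not regular.

0^{p+k} 1^p 2^{2p}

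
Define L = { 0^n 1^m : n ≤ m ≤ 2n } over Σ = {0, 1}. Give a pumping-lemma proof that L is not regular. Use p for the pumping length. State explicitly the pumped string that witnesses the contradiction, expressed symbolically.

Assume L is regular. Let p be the pumping length given by the pumping lemma.
Take w = 0^p 1^p ∈ L (since p ≤ p ≤ 2p), with |w| = 2p ≥ p.
Write w = xyz as guaranteed by the lemma, with |xy| ≤ p and |y| > 0.
Because |xy| ≤ p and w begins with p copies of 0, we have y = 0^k with 1 ≤ k ≤ p.
Pump with i = 2: xy^2z = 0^{p+k} 1^p. Now n = p+k > p = m, so the condition n ≤ m fails. Thus xy^2z ∉ L.
This is a contradiction; hence L is not regular.

0^{p+k} 1^p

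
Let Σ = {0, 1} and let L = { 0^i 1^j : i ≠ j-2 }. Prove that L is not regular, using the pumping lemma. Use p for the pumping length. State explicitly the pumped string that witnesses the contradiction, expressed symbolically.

Suppose for contradiction that L is regular, and let p be the pumping length.
Choose w = 0^p 1^{p+p!+2}. Since p ≠ (p+p!+2)-2 = p+p!, w ∈ L; and |w| ≥ p.
Write w = xyz as guaranteed by the lemma, with |xy| ≤ p and |y| > 0.
Because |xy| ≤ p and w begins with p copies of 0, we have y = 0^k with 1 ≤ k ≤ p.
Since 1 ≤ k ≤ p, k divides p!; set t = 1 + p!/k. Then xy^t z has p + (p!/k)·k = p + p! copies of 0. Now the 0-count is p+p! and (1-count)-2 = (p+p!+2)-2 = p+p!, so i ≠ j-2 fails. So xy^t z = 0^{p+p!} 1^{p+p!+2} ∉ L.
This contradicts the pumping lemma, so L is not regular.

0^{p+p!} 1^{p+p!+2}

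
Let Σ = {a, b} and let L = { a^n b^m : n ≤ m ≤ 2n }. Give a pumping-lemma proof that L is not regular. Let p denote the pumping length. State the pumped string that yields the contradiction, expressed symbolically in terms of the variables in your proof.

a^{p+k} b^p

Toward a contradiction, assume L is regular with pumping length p.
Take w = a^p b^p ∈ L (since p ≤ p ≤ 2p), with |w| = 2p ≥ p.
By the pumping lemma, w = xyz with |xy| ≤ p and |y| ≥ 1.
The first p characters of w are a's, so xy (and hence y) consists only of a's. Write y = a^k, 1 ≤ k ≤ p.
Pump with i = 2: xy^2z = a^{p+k} b^p. Now n = p+k > p = m, so the condition n ≤ m fails. Thus xy^2z ∉ L.
Contradiction. Therefore L is not regular.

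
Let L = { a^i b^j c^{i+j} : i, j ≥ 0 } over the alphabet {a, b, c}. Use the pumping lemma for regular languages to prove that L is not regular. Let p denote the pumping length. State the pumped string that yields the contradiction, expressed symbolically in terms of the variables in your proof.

a^{p+k} b^p c^{2p}

Toward a contradiction, assume L is regular with pumping length p.
Take w = a^p b^p c^{2p} ∈ L (with i=j=p, i+j=2p), |w| = 4p ≥ p.
The pumping lemma gives a decomposition w = xyz where |xy| ≤ p and |y| > 0.
Because |xy| ≤ p and w begins with p copies of a, we have y = a^k with 1 ≤ k ≤ p.
Consider xy^2z = a^{p+k} b^p c^{2p}. Now the a- and b-counts sum to 2p+k, but the c-count is 2p ≠ 2p+k. So xy^2z ∉ L.
This contradicts the pumping lemma, so L is not regular.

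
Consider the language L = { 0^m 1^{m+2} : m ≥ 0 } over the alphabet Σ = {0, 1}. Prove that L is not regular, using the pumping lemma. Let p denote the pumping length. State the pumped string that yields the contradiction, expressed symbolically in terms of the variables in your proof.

0^{p+k} 1^{p+2}

Suppose for contradiction that L is regular, and let p be the pumping length.
Take w = 0^p 1^{p+2}. Then w ∈ L and |w| = 2p+2 ≥ p.
The pumping lemma gives a decomposition w = xyz where |xy| ≤ p and |y| > 0.
Because |xy| ≤ p and w begins with p copies of 0, we have y = 0^k with 1 ≤ k ≤ p.
Pump with i = 2: xy^2z = 0^{p+k} 1^{p+2}. For this to lie in L we would need p+2 = (p+k)+2, which forces k = 0. But k ≥ 1, so xy^2z ∉ L.
Contradiction. Therefore L is not regular.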